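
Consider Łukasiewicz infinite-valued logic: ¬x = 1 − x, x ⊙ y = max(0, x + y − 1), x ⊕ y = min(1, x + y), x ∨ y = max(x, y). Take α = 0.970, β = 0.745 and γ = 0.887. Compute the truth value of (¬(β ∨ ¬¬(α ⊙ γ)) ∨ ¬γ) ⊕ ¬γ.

α ⊙ γ = max(0, 0.970 + 0.887 − 1) = max(0, 0.857) = 0.857
¬(α ⊙ γ) = 1 − 0.857 = 0.143
¬¬(α ⊙ γ) = 1 − 0.143 = 0.857
β ∨ ¬¬(α ⊙ γ) = max(0.745, 0.857) = 0.857
¬(β ∨ ¬¬(α ⊙ γ)) = 1 − 0.857 = 0.143
¬γ = 1 − 0.887 = 0.113
¬(β ∨ ¬¬(α ⊙ γ)) ∨ ¬γ = max(0.143, 0.113) = 0.143
(¬(β ∨ ¬¬(α ⊙ γ)) ∨ ¬γ) ⊕ ¬γ = min(1, 0.143 + 0.113) = min(1, 0.256) = 0.256

0.256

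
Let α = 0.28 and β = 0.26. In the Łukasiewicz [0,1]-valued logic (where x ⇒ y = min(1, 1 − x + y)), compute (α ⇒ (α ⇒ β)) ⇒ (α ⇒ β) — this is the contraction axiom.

α ⇒ β = min(1, 1 − 0.28 + 0.26) = min(1, 0.98) = 0.98
α ⇒ (α ⇒ β) = min(1, 1 − 0.28 + 0.98) = min(1, 1.70) = 1.00
(α ⇒ (α ⇒ β)) ⇒ (α ⇒ β) = min(1, 1 − 1.00 + 0.98) = min(1, 0.98) = 0.98
(The value 0.98 < 1 shows this instance is not satisfied; fails in Ł∞ (the t-norm is not idempotent).)

0.98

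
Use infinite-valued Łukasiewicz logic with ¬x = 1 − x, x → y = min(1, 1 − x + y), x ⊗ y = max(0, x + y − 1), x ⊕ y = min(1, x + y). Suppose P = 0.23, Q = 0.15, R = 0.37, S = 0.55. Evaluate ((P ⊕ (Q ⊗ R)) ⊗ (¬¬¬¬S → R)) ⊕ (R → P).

0.91

Q ⊗ R = max(0, 0.15 + 0.37 − 1) = max(0, -0.48) = 0.00
P ⊕ (Q ⊗ R) = min(1, 0.23 + 0.00) = min(1, 0.23) = 0.23
¬S = 1 − 0.55 = 0.45
¬¬S = 1 − 0.45 = 0.55
¬¬¬S = 1 − 0.55 = 0.45
¬¬¬¬S = 1 − 0.45 = 0.55
¬¬¬¬S → R = min(1, 1 − 0.55 + 0.37) = min(1, 0.82) = 0.82
(P ⊕ (Q ⊗ R)) ⊗ (¬¬¬¬S → R) = max(0, 0.23 + 0.82 − 1) = max(0, 0.05) = 0.05
R → P = min(1, 1 − 0.37 + 0.23) = min(1, 0.86) = 0.86
((P ⊕ (Q ⊗ R)) ⊗ (¬¬¬¬S → R)) ⊕ (R → P) = min(1, 0.05 + 0.86) = min(1, 0.91) = 0.91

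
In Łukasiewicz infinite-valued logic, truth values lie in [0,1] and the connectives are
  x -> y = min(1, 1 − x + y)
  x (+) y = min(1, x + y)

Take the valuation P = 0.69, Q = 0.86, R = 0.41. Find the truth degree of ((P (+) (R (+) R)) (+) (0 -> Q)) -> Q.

R (+) R = min(1, 0.41 + 0.41) = min(1, 0.82) = 0.82
P (+) (R (+) R) = min(1, 0.69 + 0.82) = min(1, 1.51) = 1.00
0 -> Q = min(1, 1 − 0.00 + 0.86) = min(1, 1.86) = 1.00
(P (+) (R (+) R)) (+) (0 -> Q) = min(1, 1.00 + 1.00) = min(1, 2.00) = 1.00
((P (+) (R (+) R)) (+) (0 -> Q)) -> Q = min(1, 1 − 1.00 + 0.86) = min(1, 0.86) = 0.86

0.86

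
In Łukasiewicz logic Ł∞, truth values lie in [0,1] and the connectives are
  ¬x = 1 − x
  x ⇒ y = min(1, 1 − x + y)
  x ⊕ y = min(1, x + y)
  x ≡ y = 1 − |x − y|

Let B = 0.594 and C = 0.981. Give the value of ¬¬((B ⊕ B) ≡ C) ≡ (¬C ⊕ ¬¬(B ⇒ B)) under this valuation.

B ⊕ B = min(1, 0.594 + 0.594) = min(1, 1.188) = 1.000
(B ⊕ B) ≡ C = 1 − |1.000 − 0.981| = 1 − 0.019 = 0.981
¬((B ⊕ B) ≡ C) = 1 − 0.981 = 0.019
¬¬((B ⊕ B) ≡ C) = 1 − 0.019 = 0.981
¬C = 1 − 0.981 = 0.019
B ⇒ B = min(1, 1 − 0.594 + 0.594) = min(1, 1.000) = 1.000
¬(B ⇒ B) = 1 − 1.000 = 0.000
¬¬(B ⇒ B) = 1 − 0.000 = 1.000
¬C ⊕ ¬¬(B ⇒ B) = min(1, 0.019 + 1.000) = min(1, 1.019) = 1.000
¬¬((B ⊕ B) ≡ C) ≡ (¬C ⊕ ¬¬(B ⇒ B)) = 1 − |0.981 − 1.000| = 1 − 0.019 = 0.981

0.981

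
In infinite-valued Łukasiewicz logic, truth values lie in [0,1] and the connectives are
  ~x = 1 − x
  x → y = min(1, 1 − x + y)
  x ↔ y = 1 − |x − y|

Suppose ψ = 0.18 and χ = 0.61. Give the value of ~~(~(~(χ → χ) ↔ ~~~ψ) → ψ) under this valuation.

0.36

χ → χ = min(1, 1 − 0.61 + 0.61) = min(1, 1.00) = 1.00
~(χ → χ) = 1 − 1.00 = 0.00
~ψ = 1 − 0.18 = 0.82
~~ψ = 1 − 0.82 = 0.18
~~~ψ = 1 − 0.18 = 0.82
~(χ → χ) ↔ ~~~ψ = 1 − |0.00 − 0.82| = 1 − 0.82 = 0.18
~(~(χ → χ) ↔ ~~~ψ) = 1 − 0.18 = 0.82
~(~(χ → χ) ↔ ~~~ψ) → ψ = min(1, 1 − 0.82 + 0.18) = min(1, 0.36) = 0.36
~(~(~(χ → χ) ↔ ~~~ψ) → ψ) = 1 − 0.36 = 0.64
~~(~(~(χ → χ) ↔ ~~~ψ) → ψ) = 1 − 0.64 = 0.36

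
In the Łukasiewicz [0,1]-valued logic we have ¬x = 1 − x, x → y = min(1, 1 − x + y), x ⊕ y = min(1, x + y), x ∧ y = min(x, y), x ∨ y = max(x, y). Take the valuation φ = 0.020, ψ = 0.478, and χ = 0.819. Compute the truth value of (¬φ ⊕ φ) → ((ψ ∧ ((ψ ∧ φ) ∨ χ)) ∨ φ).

¬φ = 1 − 0.020 = 0.980
¬φ ⊕ φ = min(1, 0.980 + 0.020) = min(1, 1.000) = 1.000
ψ ∧ φ = min(0.478, 0.020) = 0.020
(ψ ∧ φ) ∨ χ = max(0.020, 0.819) = 0.819
ψ ∧ ((ψ ∧ φ) ∨ χ) = min(0.478, 0.819) = 0.478
(ψ ∧ ((ψ ∧ φ) ∨ χ)) ∨ φ = max(0.478, 0.020) = 0.478
(¬φ ⊕ φ) → ((ψ ∧ ((ψ ∧ φ) ∨ χ)) ∨ φ) = min(1, 1 − 1.000 + 0.478) = min(1, 0.478) = 0.478

0.478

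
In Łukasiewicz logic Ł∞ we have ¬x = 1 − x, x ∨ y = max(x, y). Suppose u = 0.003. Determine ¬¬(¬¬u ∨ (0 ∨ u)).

¬u = 1 − 0.003 = 0.997
¬¬u = 1 − 0.997 = 0.003
0 ∨ u = max(0.000, 0.003) = 0.003
¬¬u ∨ (0 ∨ u) = max(0.003, 0.003) = 0.003
¬(¬¬u ∨ (0 ∨ u)) = 1 − 0.003 = 0.997
¬¬(¬¬u ∨ (0 ∨ u)) = 1 − 0.997 = 0.003

0.003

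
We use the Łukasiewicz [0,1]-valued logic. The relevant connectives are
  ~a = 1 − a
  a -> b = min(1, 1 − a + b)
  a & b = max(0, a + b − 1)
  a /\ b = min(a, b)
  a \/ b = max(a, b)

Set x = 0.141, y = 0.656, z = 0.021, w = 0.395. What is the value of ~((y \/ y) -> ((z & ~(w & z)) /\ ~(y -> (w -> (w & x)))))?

y \/ y = max(0.656, 0.656) = 0.656
w & z = max(0, 0.395 + 0.021 − 1) = max(0, -0.584) = 0.000
~(w & z) = 1 − 0.000 = 1.000
z & ~(w & z) = max(0, 0.021 + 1.000 − 1) = max(0, 0.021) = 0.021
w & x = max(0, 0.395 + 0.141 − 1) = max(0, -0.464) = 0.000
w -> (w & x) = min(1, 1 − 0.395 + 0.000) = min(1, 0.605) = 0.605
y -> (w -> (w & x)) = min(1, 1 − 0.656 + 0.605) = min(1, 0.949) = 0.949
~(y -> (w -> (w & x))) = 1 − 0.949 = 0.051
(z & ~(w & z)) /\ ~(y -> (w -> (w & x))) = min(0.021, 0.051) = 0.021
(y \/ y) -> ((z & ~(w & z)) /\ ~(y -> (w -> (w & x)))) = min(1, 1 − 0.656 + 0.021) = min(1, 0.365) = 0.365
~((y \/ y) -> ((z & ~(w & z)) /\ ~(y -> (w -> (w & x))))) = 1 − 0.365 = 0.635

0.635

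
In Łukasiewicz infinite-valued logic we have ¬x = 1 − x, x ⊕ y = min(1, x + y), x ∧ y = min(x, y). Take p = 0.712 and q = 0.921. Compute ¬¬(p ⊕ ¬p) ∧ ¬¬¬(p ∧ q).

0.288

¬p = 1 − 0.712 = 0.288
p ⊕ ¬p = min(1, 0.712 + 0.288) = min(1, 1.000) = 1.000
¬(p ⊕ ¬p) = 1 − 1.000 = 0.000
¬¬(p ⊕ ¬p) = 1 − 0.000 = 1.000
p ∧ q = min(0.712, 0.921) = 0.712
¬(p ∧ q) = 1 − 0.712 = 0.288
¬¬(p ∧ q) = 1 − 0.288 = 0.712
¬¬¬(p ∧ q) = 1 − 0.712 = 0.288
¬¬(p ⊕ ¬p) ∧ ¬¬¬(p ∧ q) = min(1.000, 0.288) = 0.288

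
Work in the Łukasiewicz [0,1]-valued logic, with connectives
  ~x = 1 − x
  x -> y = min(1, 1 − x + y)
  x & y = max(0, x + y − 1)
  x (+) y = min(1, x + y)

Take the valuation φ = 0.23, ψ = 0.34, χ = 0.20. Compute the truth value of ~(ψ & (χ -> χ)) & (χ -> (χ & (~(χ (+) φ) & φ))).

χ -> χ = min(1, 1 − 0.20 + 0.20) = min(1, 1.00) = 1.00
ψ & (χ -> χ) = max(0, 0.34 + 1.00 − 1) = max(0, 0.34) = 0.34
~(ψ & (χ -> χ)) = 1 − 0.34 = 0.66
χ (+) φ = min(1, 0.20 + 0.23) = min(1, 0.43) = 0.43
~(χ (+) φ) = 1 − 0.43 = 0.57
~(χ (+) φ) & φ = max(0, 0.57 + 0.23 − 1) = max(0, -0.20) = 0.00
χ & (~(χ (+) φ) & φ) = max(0, 0.20 + 0.00 − 1) = max(0, -0.80) = 0.00
χ -> (χ & (~(χ (+) φ) & φ)) = min(1, 1 − 0.20 + 0.00) = min(1, 0.80) = 0.80
~(ψ & (χ -> χ)) & (χ -> (χ & (~(χ (+) φ) & φ))) = max(0, 0.66 + 0.80 − 1) = max(0, 0.46) = 0.46

0.46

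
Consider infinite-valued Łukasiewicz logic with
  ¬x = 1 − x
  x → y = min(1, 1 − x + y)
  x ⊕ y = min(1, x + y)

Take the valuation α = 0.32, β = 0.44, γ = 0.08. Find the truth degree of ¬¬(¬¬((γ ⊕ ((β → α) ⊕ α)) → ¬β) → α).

β → α = min(1, 1 − 0.44 + 0.32) = min(1, 0.88) = 0.88
(β → α) ⊕ α = min(1, 0.88 + 0.32) = min(1, 1.20) = 1.00
γ ⊕ ((β → α) ⊕ α) = min(1, 0.08 + 1.00) = min(1, 1.08) = 1.00
¬β = 1 − 0.44 = 0.56
(γ ⊕ ((β → α) ⊕ α)) → ¬β = min(1, 1 − 1.00 + 0.56) = min(1, 0.56) = 0.56
¬((γ ⊕ ((β → α) ⊕ α)) → ¬β) = 1 − 0.56 = 0.44
¬¬((γ ⊕ ((β → α) ⊕ α)) → ¬β) = 1 − 0.44 = 0.56
¬¬((γ ⊕ ((β → α) ⊕ α)) → ¬β) → α = min(1, 1 − 0.56 + 0.32) = min(1, 0.76) = 0.76
¬(¬¬((γ ⊕ ((β → α) ⊕ α)) → ¬β) → α) = 1 − 0.76 = 0.24
¬¬(¬¬((γ ⊕ ((β → α) ⊕ α)) → ¬β) → α) = 1 − 0.24 = 0.76

0.76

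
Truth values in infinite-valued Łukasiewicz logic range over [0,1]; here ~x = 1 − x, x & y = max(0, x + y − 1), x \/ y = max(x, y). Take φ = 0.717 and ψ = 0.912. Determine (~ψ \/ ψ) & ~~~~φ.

~ψ = 1 − 0.912 = 0.088
~ψ \/ ψ = max(0.088, 0.912) = 0.912
~φ = 1 − 0.717 = 0.283
~~φ = 1 − 0.283 = 0.717
~~~φ = 1 − 0.717 = 0.283
~~~~φ = 1 − 0.283 = 0.717
(~ψ \/ ψ) & ~~~~φ = max(0, 0.912 + 0.717 − 1) = max(0, 0.629) = 0.629

0.629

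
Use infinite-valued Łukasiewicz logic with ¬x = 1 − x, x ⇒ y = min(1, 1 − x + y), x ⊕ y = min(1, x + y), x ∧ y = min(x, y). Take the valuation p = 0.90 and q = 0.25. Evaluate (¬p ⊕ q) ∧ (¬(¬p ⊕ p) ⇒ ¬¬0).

0.35

¬p = 1 − 0.90 = 0.10
¬p ⊕ q = min(1, 0.10 + 0.25) = min(1, 0.35) = 0.35
¬p ⊕ p = min(1, 0.10 + 0.90) = min(1, 1.00) = 1.00
¬(¬p ⊕ p) = 1 − 1.00 = 0.00
¬0 = 1 − 0.00 = 1.00
¬¬0 = 1 − 1.00 = 0.00
¬(¬p ⊕ p) ⇒ ¬¬0 = min(1, 1 − 0.00 + 0.00) = min(1, 1.00) = 1.00
(¬p ⊕ q) ∧ (¬(¬p ⊕ p) ⇒ ¬¬0) = min(0.35, 1.00) = 0.35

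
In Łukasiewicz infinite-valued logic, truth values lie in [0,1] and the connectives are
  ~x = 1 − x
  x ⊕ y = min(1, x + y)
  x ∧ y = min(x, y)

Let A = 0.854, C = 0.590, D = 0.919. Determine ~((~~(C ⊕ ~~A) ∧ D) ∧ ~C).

0.590

~A = 1 − 0.854 = 0.146
~~A = 1 − 0.146 = 0.854
C ⊕ ~~A = min(1, 0.590 + 0.854) = min(1, 1.444) = 1.000
~(C ⊕ ~~A) = 1 − 1.000 = 0.000
~~(C ⊕ ~~A) = 1 − 0.000 = 1.000
~~(C ⊕ ~~A) ∧ D = min(1.000, 0.919) = 0.919
~C = 1 − 0.590 = 0.410
(~~(C ⊕ ~~A) ∧ D) ∧ ~C = min(0.919, 0.410) = 0.410
~((~~(C ⊕ ~~A) ∧ D) ∧ ~C) = 1 − 0.410 = 0.590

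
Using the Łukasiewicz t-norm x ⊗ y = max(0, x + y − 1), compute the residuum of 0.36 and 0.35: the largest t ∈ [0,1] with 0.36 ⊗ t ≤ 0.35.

The residuum of the Łukasiewicz t-norm gives the supremum: min(1, 1 − 0.36 + 0.35).
1 − 0.36 + 0.35 = 0.99, so t = min(1, 0.99) = 0.99.
Check: 0.36 ⊗ 0.99 = max(0, 0.35) = 0.35 ≤ 0.35.

0.99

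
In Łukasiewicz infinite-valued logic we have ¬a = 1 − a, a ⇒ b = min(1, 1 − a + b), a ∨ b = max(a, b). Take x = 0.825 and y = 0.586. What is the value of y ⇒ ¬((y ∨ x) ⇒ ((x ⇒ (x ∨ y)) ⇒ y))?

0.653

y ∨ x = max(0.586, 0.825) = 0.825
x ∨ y = max(0.825, 0.586) = 0.825
x ⇒ (x ∨ y) = min(1, 1 − 0.825 + 0.825) = min(1, 1.000) = 1.000
(x ⇒ (x ∨ y)) ⇒ y = min(1, 1 − 1.000 + 0.586) = min(1, 0.586) = 0.586
(y ∨ x) ⇒ ((x ⇒ (x ∨ y)) ⇒ y) = min(1, 1 − 0.825 + 0.586) = min(1, 0.761) = 0.761
¬((y ∨ x) ⇒ ((x ⇒ (x ∨ y)) ⇒ y)) = 1 − 0.761 = 0.239
y ⇒ ¬((y ∨ x) ⇒ ((x ⇒ (x ∨ y)) ⇒ y)) = min(1, 1 − 0.586 + 0.239) = min(1, 0.653) = 0.653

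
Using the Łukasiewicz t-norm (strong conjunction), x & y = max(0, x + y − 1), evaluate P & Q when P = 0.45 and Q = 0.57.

0.02

P & Q = max(0, 0.45 + 0.57 − 1) = max(0, 0.02) = 0.02
For comparison, the Gödel (minimum) t-norm min(x, y) would give 0.45.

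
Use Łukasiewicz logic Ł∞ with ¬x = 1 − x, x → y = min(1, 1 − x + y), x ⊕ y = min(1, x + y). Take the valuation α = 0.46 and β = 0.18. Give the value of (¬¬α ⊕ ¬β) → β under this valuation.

0.18

¬α = 1 − 0.46 = 0.54
¬¬α = 1 − 0.54 = 0.46
¬β = 1 − 0.18 = 0.82
¬¬α ⊕ ¬β = min(1, 0.46 + 0.82) = min(1, 1.28) = 1.00
(¬¬α ⊕ ¬β) → β = min(1, 1 − 1.00 + 0.18) = min(1, 0.18) = 0.18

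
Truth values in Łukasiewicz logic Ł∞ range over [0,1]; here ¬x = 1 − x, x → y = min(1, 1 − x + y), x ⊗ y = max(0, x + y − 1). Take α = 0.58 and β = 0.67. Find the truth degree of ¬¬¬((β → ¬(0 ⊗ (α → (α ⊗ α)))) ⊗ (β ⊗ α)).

α ⊗ α = max(0, 0.58 + 0.58 − 1) = max(0, 0.16) = 0.16
α → (α ⊗ α) = min(1, 1 − 0.58 + 0.16) = min(1, 0.58) = 0.58
0 ⊗ (α → (α ⊗ α)) = max(0, 0.00 + 0.58 − 1) = max(0, -0.42) = 0.00
¬(0 ⊗ (α → (α ⊗ α))) = 1 − 0.00 = 1.00
β → ¬(0 ⊗ (α → (α ⊗ α))) = min(1, 1 − 0.67 + 1.00) = min(1, 1.33) = 1.00
β ⊗ α = max(0, 0.67 + 0.58 − 1) = max(0, 0.25) = 0.25
(β → ¬(0 ⊗ (α → (α ⊗ α)))) ⊗ (β ⊗ α) = max(0, 1.00 + 0.25 − 1) = max(0, 0.25) = 0.25
¬((β → ¬(0 ⊗ (α → (α ⊗ α)))) ⊗ (β ⊗ α)) = 1 − 0.25 = 0.75
¬¬((β → ¬(0 ⊗ (α → (α ⊗ α)))) ⊗ (β ⊗ α)) = 1 − 0.75 = 0.25
¬¬¬((β → ¬(0 ⊗ (α → (α ⊗ α)))) ⊗ (β ⊗ α)) = 1 − 0.25 = 0.75

0.75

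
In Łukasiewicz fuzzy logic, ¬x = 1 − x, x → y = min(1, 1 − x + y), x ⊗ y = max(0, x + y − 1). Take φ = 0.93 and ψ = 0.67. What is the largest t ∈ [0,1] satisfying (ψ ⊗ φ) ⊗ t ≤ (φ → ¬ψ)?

ψ ⊗ φ = max(0, 0.67 + 0.93 − 1) = max(0, 0.60) = 0.60
So the left factor is ψ ⊗ φ = 0.60.
¬ψ = 1 − 0.67 = 0.33
φ → ¬ψ = min(1, 1 − 0.93 + 0.33) = min(1, 0.40) = 0.40
So the right-hand bound is φ → ¬ψ = 0.40.
The residuum of the Łukasiewicz t-norm gives the supremum: min(1, 1 − 0.60 + 0.40).
1 − 0.60 + 0.40 = 0.80, so t = min(1, 0.80) = 0.80.
Check: 0.60 ⊗ 0.80 = max(0, 0.40) = 0.40 ≤ 0.40.

0.80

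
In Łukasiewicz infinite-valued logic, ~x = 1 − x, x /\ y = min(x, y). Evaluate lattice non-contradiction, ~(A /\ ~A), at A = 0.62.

0.62

~A = 1 − 0.62 = 0.38
A /\ ~A = min(0.62, 0.38) = 0.38
~(A /\ ~A) = 1 − 0.38 = 0.62
(The value 0.62 < 1 shows this instance is not satisfied; not a Ł∞-tautology — its value is 1 − min(a, 1−a).)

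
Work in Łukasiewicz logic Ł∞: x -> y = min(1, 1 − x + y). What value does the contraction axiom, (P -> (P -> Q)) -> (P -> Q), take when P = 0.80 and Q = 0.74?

P -> Q = min(1, 1 − 0.80 + 0.74) = min(1, 0.94) = 0.94
P -> (P -> Q) = min(1, 1 − 0.80 + 0.94) = min(1, 1.14) = 1.00
(P -> (P -> Q)) -> (P -> Q) = min(1, 1 − 1.00 + 0.94) = min(1, 0.94) = 0.94
(The value 0.94 < 1 shows this instance is not satisfied; fails in Ł∞ (the t-norm is not idempotent).)

0.94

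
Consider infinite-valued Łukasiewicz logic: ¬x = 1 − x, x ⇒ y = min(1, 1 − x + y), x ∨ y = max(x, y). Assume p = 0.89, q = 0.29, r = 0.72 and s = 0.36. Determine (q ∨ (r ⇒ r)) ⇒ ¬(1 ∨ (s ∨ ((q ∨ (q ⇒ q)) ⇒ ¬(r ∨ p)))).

0.00

r ⇒ r = min(1, 1 − 0.72 + 0.72) = min(1, 1.00) = 1.00
q ∨ (r ⇒ r) = max(0.29, 1.00) = 1.00
q ⇒ q = min(1, 1 − 0.29 + 0.29) = min(1, 1.00) = 1.00
q ∨ (q ⇒ q) = max(0.29, 1.00) = 1.00
r ∨ p = max(0.72, 0.89) = 0.89
¬(r ∨ p) = 1 − 0.89 = 0.11
(q ∨ (q ⇒ q)) ⇒ ¬(r ∨ p) = min(1, 1 − 1.00 + 0.11) = min(1, 0.11) = 0.11
s ∨ ((q ∨ (q ⇒ q)) ⇒ ¬(r ∨ p)) = max(0.36, 0.11) = 0.36
1 ∨ (s ∨ ((q ∨ (q ⇒ q)) ⇒ ¬(r ∨ p))) = max(1.00, 0.36) = 1.00
¬(1 ∨ (s ∨ ((q ∨ (q ⇒ q)) ⇒ ¬(r ∨ p)))) = 1 − 1.00 = 0.00
(q ∨ (r ⇒ r)) ⇒ ¬(1 ∨ (s ∨ ((q ∨ (q ⇒ q)) ⇒ ¬(r ∨ p)))) = min(1, 1 − 1.00 + 0.00) = min(1, 0.00) = 0.00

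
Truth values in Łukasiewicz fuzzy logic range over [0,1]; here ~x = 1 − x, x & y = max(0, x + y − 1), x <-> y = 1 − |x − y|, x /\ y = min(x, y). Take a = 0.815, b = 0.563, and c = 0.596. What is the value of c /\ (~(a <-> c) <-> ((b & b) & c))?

0.596

a <-> c = 1 − |0.815 − 0.596| = 1 − 0.219 = 0.781
~(a <-> c) = 1 − 0.781 = 0.219
b & b = max(0, 0.563 + 0.563 − 1) = max(0, 0.126) = 0.126
(b & b) & c = max(0, 0.126 + 0.596 − 1) = max(0, -0.278) = 0.000
~(a <-> c) <-> ((b & b) & c) = 1 − |0.219 − 0.000| = 1 − 0.219 = 0.781
c /\ (~(a <-> c) <-> ((b & b) & c)) = min(0.596, 0.781) = 0.596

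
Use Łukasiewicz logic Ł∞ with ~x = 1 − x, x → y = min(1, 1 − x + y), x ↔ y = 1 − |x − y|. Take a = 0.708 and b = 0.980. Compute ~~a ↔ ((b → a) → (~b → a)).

0.708

~a = 1 − 0.708 = 0.292
~~a = 1 − 0.292 = 0.708
b → a = min(1, 1 − 0.980 + 0.708) = min(1, 0.728) = 0.728
~b = 1 − 0.980 = 0.020
~b → a = min(1, 1 − 0.020 + 0.708) = min(1, 1.688) = 1.000
(b → a) → (~b → a) = min(1, 1 − 0.728 + 1.000) = min(1, 1.272) = 1.000
~~a ↔ ((b → a) → (~b → a)) = 1 − |0.708 − 1.000| = 1 − 0.292 = 0.708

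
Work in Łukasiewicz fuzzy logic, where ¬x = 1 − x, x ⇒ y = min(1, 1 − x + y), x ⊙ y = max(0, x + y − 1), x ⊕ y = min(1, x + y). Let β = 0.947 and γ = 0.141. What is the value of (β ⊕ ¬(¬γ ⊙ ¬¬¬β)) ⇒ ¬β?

¬γ = 1 − 0.141 = 0.859
¬β = 1 − 0.947 = 0.053
¬¬β = 1 − 0.053 = 0.947
¬¬¬β = 1 − 0.947 = 0.053
¬γ ⊙ ¬¬¬β = max(0, 0.859 + 0.053 − 1) = max(0, -0.088) = 0.000
¬(¬γ ⊙ ¬¬¬β) = 1 − 0.000 = 1.000
β ⊕ ¬(¬γ ⊙ ¬¬¬β) = min(1, 0.947 + 1.000) = min(1, 1.947) = 1.000
(β ⊕ ¬(¬γ ⊙ ¬¬¬β)) ⇒ ¬β = min(1, 1 − 1.000 + 0.053) = min(1, 0.053) = 0.053

0.053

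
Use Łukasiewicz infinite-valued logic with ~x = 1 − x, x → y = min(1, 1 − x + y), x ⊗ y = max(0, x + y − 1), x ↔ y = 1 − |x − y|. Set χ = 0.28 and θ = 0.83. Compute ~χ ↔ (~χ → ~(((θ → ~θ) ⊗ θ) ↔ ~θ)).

~χ = 1 − 0.28 = 0.72
~θ = 1 − 0.83 = 0.17
θ → ~θ = min(1, 1 − 0.83 + 0.17) = min(1, 0.34) = 0.34
(θ → ~θ) ⊗ θ = max(0, 0.34 + 0.83 − 1) = max(0, 0.17) = 0.17
((θ → ~θ) ⊗ θ) ↔ ~θ = 1 − |0.17 − 0.17| = 1 − 0.00 = 1.00
~(((θ → ~θ) ⊗ θ) ↔ ~θ) = 1 − 1.00 = 0.00
~χ → ~(((θ → ~θ) ⊗ θ) ↔ ~θ) = min(1, 1 − 0.72 + 0.00) = min(1, 0.28) = 0.28
~χ ↔ (~χ → ~(((θ → ~θ) ⊗ θ) ↔ ~θ)) = 1 − |0.72 − 0.28| = 1 − 0.44 = 0.56

0.56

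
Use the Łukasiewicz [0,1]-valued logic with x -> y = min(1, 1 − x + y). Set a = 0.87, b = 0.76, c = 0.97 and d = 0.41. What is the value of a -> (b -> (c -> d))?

c -> d = min(1, 1 − 0.97 + 0.41) = min(1, 0.44) = 0.44
b -> (c -> d) = min(1, 1 − 0.76 + 0.44) = min(1, 0.68) = 0.68
a -> (b -> (c -> d)) = min(1, 1 − 0.87 + 0.68) = min(1, 0.81) = 0.81

0.81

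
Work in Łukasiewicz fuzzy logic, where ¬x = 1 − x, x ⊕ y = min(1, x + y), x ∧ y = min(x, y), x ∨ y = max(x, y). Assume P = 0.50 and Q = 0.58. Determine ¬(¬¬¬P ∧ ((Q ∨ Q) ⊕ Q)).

¬P = 1 − 0.50 = 0.50
¬¬P = 1 − 0.50 = 0.50
¬¬¬P = 1 − 0.50 = 0.50
Q ∨ Q = max(0.58, 0.58) = 0.58
(Q ∨ Q) ⊕ Q = min(1, 0.58 + 0.58) = min(1, 1.16) = 1.00
¬¬¬P ∧ ((Q ∨ Q) ⊕ Q) = min(0.50, 1.00) = 0.50
¬(¬¬¬P ∧ ((Q ∨ Q) ⊕ Q)) = 1 − 0.50 = 0.50

0.50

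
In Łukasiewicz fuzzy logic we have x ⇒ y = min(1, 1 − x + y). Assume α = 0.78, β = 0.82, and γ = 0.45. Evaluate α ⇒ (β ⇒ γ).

0.85

β ⇒ γ = min(1, 1 − 0.82 + 0.45) = min(1, 0.63) = 0.63
α ⇒ (β ⇒ γ) = min(1, 1 − 0.78 + 0.63) = min(1, 0.85) = 0.85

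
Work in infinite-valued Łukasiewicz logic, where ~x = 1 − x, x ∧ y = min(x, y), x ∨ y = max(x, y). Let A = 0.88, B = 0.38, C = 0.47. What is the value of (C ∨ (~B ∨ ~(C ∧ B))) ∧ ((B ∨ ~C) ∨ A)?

0.62

~B = 1 − 0.38 = 0.62
C ∧ B = min(0.47, 0.38) = 0.38
~(C ∧ B) = 1 − 0.38 = 0.62
~B ∨ ~(C ∧ B) = max(0.62, 0.62) = 0.62
C ∨ (~B ∨ ~(C ∧ B)) = max(0.47, 0.62) = 0.62
~C = 1 − 0.47 = 0.53
B ∨ ~C = max(0.38, 0.53) = 0.53
(B ∨ ~C) ∨ A = max(0.53, 0.88) = 0.88
(C ∨ (~B ∨ ~(C ∧ B))) ∧ ((B ∨ ~C) ∨ A) = min(0.62, 0.88) = 0.62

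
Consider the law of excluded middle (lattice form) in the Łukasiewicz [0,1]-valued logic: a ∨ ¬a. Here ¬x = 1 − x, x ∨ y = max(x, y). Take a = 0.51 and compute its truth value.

0.51

¬a = 1 − 0.51 = 0.49
a ∨ ¬a = max(0.51, 0.49) = 0.51
(The value 0.51 < 1 shows this instance is not satisfied; not a Ł∞-tautology — its value is max(a, 1−a).)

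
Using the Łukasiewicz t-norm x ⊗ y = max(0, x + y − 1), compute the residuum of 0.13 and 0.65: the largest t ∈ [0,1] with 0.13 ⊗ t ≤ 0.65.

The residuum of the Łukasiewicz t-norm gives the supremum: min(1, 1 − 0.13 + 0.65).
1 − 0.13 + 0.65 = 1.52, so t = min(1, 1.52) = 1.00.
Check: 0.13 ⊗ 1.00 = max(0, 0.13) = 0.13 ≤ 0.65.

1.00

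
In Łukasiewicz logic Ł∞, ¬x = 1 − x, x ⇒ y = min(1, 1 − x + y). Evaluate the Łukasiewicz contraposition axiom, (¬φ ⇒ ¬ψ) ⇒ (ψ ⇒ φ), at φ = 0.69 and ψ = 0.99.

1.00

¬φ = 1 − 0.69 = 0.31
¬ψ = 1 − 0.99 = 0.01
¬φ ⇒ ¬ψ = min(1, 1 − 0.31 + 0.01) = min(1, 0.70) = 0.70
ψ ⇒ φ = min(1, 1 − 0.99 + 0.69) = min(1, 0.70) = 0.70
(¬φ ⇒ ¬ψ) ⇒ (ψ ⇒ φ) = min(1, 1 − 0.70 + 0.70) = min(1, 1.00) = 1.00
(As expected: an axiom of Ł∞, always 1.)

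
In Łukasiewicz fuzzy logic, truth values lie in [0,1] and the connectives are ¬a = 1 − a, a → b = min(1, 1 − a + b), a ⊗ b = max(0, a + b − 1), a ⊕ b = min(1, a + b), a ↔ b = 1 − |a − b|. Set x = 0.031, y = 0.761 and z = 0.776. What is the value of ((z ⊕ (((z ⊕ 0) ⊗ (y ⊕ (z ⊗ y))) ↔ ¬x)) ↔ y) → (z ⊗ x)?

0.239

z ⊕ 0 = min(1, 0.776 + 0.000) = min(1, 0.776) = 0.776
z ⊗ y = max(0, 0.776 + 0.761 − 1) = max(0, 0.537) = 0.537
y ⊕ (z ⊗ y) = min(1, 0.761 + 0.537) = min(1, 1.298) = 1.000
(z ⊕ 0) ⊗ (y ⊕ (z ⊗ y)) = max(0, 0.776 + 1.000 − 1) = max(0, 0.776) = 0.776
¬x = 1 − 0.031 = 0.969
((z ⊕ 0) ⊗ (y ⊕ (z ⊗ y))) ↔ ¬x = 1 − |0.776 − 0.969| = 1 − 0.193 = 0.807
z ⊕ (((z ⊕ 0) ⊗ (y ⊕ (z ⊗ y))) ↔ ¬x) = min(1, 0.776 + 0.807) = min(1, 1.583) = 1.000
(z ⊕ (((z ⊕ 0) ⊗ (y ⊕ (z ⊗ y))) ↔ ¬x)) ↔ y = 1 − |1.000 − 0.761| = 1 − 0.239 = 0.761
z ⊗ x = max(0, 0.776 + 0.031 − 1) = max(0, -0.193) = 0.000
((z ⊕ (((z ⊕ 0) ⊗ (y ⊕ (z ⊗ y))) ↔ ¬x)) ↔ y) → (z ⊗ x) = min(1, 1 − 0.761 + 0.000) = min(1, 0.239) = 0.239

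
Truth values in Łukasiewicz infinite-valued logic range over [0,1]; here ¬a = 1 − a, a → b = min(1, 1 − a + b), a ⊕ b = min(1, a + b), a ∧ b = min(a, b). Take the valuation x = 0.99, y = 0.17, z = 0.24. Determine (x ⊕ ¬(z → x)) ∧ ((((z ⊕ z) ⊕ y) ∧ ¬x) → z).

0.99

z → x = min(1, 1 − 0.24 + 0.99) = min(1, 1.75) = 1.00
¬(z → x) = 1 − 1.00 = 0.00
x ⊕ ¬(z → x) = min(1, 0.99 + 0.00) = min(1, 0.99) = 0.99
z ⊕ z = min(1, 0.24 + 0.24) = min(1, 0.48) = 0.48
(z ⊕ z) ⊕ y = min(1, 0.48 + 0.17) = min(1, 0.65) = 0.65
¬x = 1 − 0.99 = 0.01
((z ⊕ z) ⊕ y) ∧ ¬x = min(0.65, 0.01) = 0.01
(((z ⊕ z) ⊕ y) ∧ ¬x) → z = min(1, 1 − 0.01 + 0.24) = min(1, 1.23) = 1.00
(x ⊕ ¬(z → x)) ∧ ((((z ⊕ z) ⊕ y) ∧ ¬x) → z) = min(0.99, 1.00) = 0.99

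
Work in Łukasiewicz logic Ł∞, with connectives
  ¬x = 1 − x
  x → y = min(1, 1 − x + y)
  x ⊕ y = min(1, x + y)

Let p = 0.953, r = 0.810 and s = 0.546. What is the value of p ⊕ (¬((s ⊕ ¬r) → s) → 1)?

¬r = 1 − 0.810 = 0.190
s ⊕ ¬r = min(1, 0.546 + 0.190) = min(1, 0.736) = 0.736
(s ⊕ ¬r) → s = min(1, 1 − 0.736 + 0.546) = min(1, 0.810) = 0.810
¬((s ⊕ ¬r) → s) = 1 − 0.810 = 0.190
¬((s ⊕ ¬r) → s) → 1 = min(1, 1 − 0.190 + 1.000) = min(1, 1.810) = 1.000
p ⊕ (¬((s ⊕ ¬r) → s) → 1) = min(1, 0.953 + 1.000) = min(1, 1.953) = 1.000

1.000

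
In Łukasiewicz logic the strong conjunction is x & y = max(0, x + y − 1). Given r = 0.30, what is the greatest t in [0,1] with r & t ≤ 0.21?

The residuum of the Łukasiewicz t-norm gives the supremum: min(1, 1 − 0.30 + 0.21).
1 − 0.30 + 0.21 = 0.91, so t = min(1, 0.91) = 0.91.
Check: 0.30 & 0.91 = max(0, 0.21) = 0.21 ≤ 0.21.

0.91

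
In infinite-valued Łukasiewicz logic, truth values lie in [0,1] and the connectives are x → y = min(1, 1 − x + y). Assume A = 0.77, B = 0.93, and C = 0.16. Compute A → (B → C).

0.46

B → C = min(1, 1 − 0.93 + 0.16) = min(1, 0.23) = 0.23
A → (B → C) = min(1, 1 − 0.77 + 0.23) = min(1, 0.46) = 0.46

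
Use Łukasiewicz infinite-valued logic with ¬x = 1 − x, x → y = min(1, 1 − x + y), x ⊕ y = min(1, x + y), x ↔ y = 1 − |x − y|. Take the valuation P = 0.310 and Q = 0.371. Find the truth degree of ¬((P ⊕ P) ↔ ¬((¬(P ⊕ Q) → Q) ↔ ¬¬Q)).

0.009

P ⊕ P = min(1, 0.310 + 0.310) = min(1, 0.620) = 0.620
P ⊕ Q = min(1, 0.310 + 0.371) = min(1, 0.681) = 0.681
¬(P ⊕ Q) = 1 − 0.681 = 0.319
¬(P ⊕ Q) → Q = min(1, 1 − 0.319 + 0.371) = min(1, 1.052) = 1.000
¬Q = 1 − 0.371 = 0.629
¬¬Q = 1 − 0.629 = 0.371
(¬(P ⊕ Q) → Q) ↔ ¬¬Q = 1 − |1.000 − 0.371| = 1 − 0.629 = 0.371
¬((¬(P ⊕ Q) → Q) ↔ ¬¬Q) = 1 − 0.371 = 0.629
(P ⊕ P) ↔ ¬((¬(P ⊕ Q) → Q) ↔ ¬¬Q) = 1 − |0.620 − 0.629| = 1 − 0.009 = 0.991
¬((P ⊕ P) ↔ ¬((¬(P ⊕ Q) → Q) ↔ ¬¬Q)) = 1 − 0.991 = 0.009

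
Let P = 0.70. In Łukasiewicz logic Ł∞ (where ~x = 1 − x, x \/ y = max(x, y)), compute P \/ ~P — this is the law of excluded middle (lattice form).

0.70

~P = 1 − 0.70 = 0.30
P \/ ~P = max(0.70, 0.30) = 0.70
(The value 0.70 < 1 shows this instance is not satisfied; not a Ł∞-tautology — its value is max(a, 1−a).)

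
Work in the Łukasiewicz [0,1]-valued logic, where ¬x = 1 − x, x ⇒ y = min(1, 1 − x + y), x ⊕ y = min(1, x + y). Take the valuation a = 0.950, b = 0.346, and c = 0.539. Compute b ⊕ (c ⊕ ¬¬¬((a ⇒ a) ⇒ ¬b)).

1.000

a ⇒ a = min(1, 1 − 0.950 + 0.950) = min(1, 1.000) = 1.000
¬b = 1 − 0.346 = 0.654
(a ⇒ a) ⇒ ¬b = min(1, 1 − 1.000 + 0.654) = min(1, 0.654) = 0.654
¬((a ⇒ a) ⇒ ¬b) = 1 − 0.654 = 0.346
¬¬((a ⇒ a) ⇒ ¬b) = 1 − 0.346 = 0.654
¬¬¬((a ⇒ a) ⇒ ¬b) = 1 − 0.654 = 0.346
c ⊕ ¬¬¬((a ⇒ a) ⇒ ¬b) = min(1, 0.539 + 0.346) = min(1, 0.885) = 0.885
b ⊕ (c ⊕ ¬¬¬((a ⇒ a) ⇒ ¬b)) = min(1, 0.346 + 0.885) = min(1, 1.231) = 1.000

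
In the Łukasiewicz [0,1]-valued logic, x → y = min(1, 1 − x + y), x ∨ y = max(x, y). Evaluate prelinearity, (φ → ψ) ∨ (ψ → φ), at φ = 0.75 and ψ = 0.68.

φ → ψ = min(1, 1 − 0.75 + 0.68) = min(1, 0.93) = 0.93
ψ → φ = min(1, 1 − 0.68 + 0.75) = min(1, 1.07) = 1.00
(φ → ψ) ∨ (ψ → φ) = max(0.93, 1.00) = 1.00
(As expected: a Ł∞-tautology — holds in every MV-chain.)

1.00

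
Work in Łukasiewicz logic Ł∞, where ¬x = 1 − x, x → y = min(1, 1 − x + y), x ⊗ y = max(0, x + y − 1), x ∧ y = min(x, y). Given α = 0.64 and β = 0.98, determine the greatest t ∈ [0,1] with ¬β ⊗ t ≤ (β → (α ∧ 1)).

1.00

¬β = 1 − 0.98 = 0.02
So the left factor is ¬β = 0.02.
α ∧ 1 = min(0.64, 1.00) = 0.64
β → (α ∧ 1) = min(1, 1 − 0.98 + 0.64) = min(1, 0.66) = 0.66
So the right-hand bound is β → (α ∧ 1) = 0.66.
The residuum of the Łukasiewicz t-norm gives the supremum: min(1, 1 − 0.02 + 0.66).
1 − 0.02 + 0.66 = 1.64, so t = min(1, 1.64) = 1.00.
Check: 0.02 ⊗ 1.00 = max(0, 0.02) = 0.02 ≤ 0.66.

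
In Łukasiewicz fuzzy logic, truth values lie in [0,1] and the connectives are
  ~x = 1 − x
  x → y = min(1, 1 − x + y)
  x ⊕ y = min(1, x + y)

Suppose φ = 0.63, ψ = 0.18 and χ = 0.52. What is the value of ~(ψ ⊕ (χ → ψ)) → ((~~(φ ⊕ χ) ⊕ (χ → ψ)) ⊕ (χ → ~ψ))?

χ → ψ = min(1, 1 − 0.52 + 0.18) = min(1, 0.66) = 0.66
ψ ⊕ (χ → ψ) = min(1, 0.18 + 0.66) = min(1, 0.84) = 0.84
~(ψ ⊕ (χ → ψ)) = 1 − 0.84 = 0.16
φ ⊕ χ = min(1, 0.63 + 0.52) = min(1, 1.15) = 1.00
~(φ ⊕ χ) = 1 − 1.00 = 0.00
~~(φ ⊕ χ) = 1 − 0.00 = 1.00
~~(φ ⊕ χ) ⊕ (χ → ψ) = min(1, 1.00 + 0.66) = min(1, 1.66) = 1.00
~ψ = 1 − 0.18 = 0.82
χ → ~ψ = min(1, 1 − 0.52 + 0.82) = min(1, 1.30) = 1.00
(~~(φ ⊕ χ) ⊕ (χ → ψ)) ⊕ (χ → ~ψ) = min(1, 1.00 + 1.00) = min(1, 2.00) = 1.00
~(ψ ⊕ (χ → ψ)) → ((~~(φ ⊕ χ) ⊕ (χ → ψ)) ⊕ (χ → ~ψ)) = min(1, 1 − 0.16 + 1.00) = min(1, 1.84) = 1.00

1.00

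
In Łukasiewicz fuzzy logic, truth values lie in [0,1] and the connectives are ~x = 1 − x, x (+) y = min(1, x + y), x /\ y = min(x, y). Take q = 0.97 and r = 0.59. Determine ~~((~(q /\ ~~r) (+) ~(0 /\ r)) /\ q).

0.97

~r = 1 − 0.59 = 0.41
~~r = 1 − 0.41 = 0.59
q /\ ~~r = min(0.97, 0.59) = 0.59
~(q /\ ~~r) = 1 − 0.59 = 0.41
0 /\ r = min(0.00, 0.59) = 0.00
~(0 /\ r) = 1 − 0.00 = 1.00
~(q /\ ~~r) (+) ~(0 /\ r) = min(1, 0.41 + 1.00) = min(1, 1.41) = 1.00
(~(q /\ ~~r) (+) ~(0 /\ r)) /\ q = min(1.00, 0.97) = 0.97
~((~(q /\ ~~r) (+) ~(0 /\ r)) /\ q) = 1 − 0.97 = 0.03
~~((~(q /\ ~~r) (+) ~(0 /\ r)) /\ q) = 1 − 0.03 = 0.97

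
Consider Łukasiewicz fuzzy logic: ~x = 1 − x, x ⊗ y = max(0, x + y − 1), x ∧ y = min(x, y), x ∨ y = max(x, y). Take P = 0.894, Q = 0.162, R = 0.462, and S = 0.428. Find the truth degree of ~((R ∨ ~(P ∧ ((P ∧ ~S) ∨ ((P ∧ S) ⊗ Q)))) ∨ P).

~S = 1 − 0.428 = 0.572
P ∧ ~S = min(0.894, 0.572) = 0.572
P ∧ S = min(0.894, 0.428) = 0.428
(P ∧ S) ⊗ Q = max(0, 0.428 + 0.162 − 1) = max(0, -0.410) = 0.000
(P ∧ ~S) ∨ ((P ∧ S) ⊗ Q) = max(0.572, 0.000) = 0.572
P ∧ ((P ∧ ~S) ∨ ((P ∧ S) ⊗ Q)) = min(0.894, 0.572) = 0.572
~(P ∧ ((P ∧ ~S) ∨ ((P ∧ S) ⊗ Q))) = 1 − 0.572 = 0.428
R ∨ ~(P ∧ ((P ∧ ~S) ∨ ((P ∧ S) ⊗ Q))) = max(0.462, 0.428) = 0.462
(R ∨ ~(P ∧ ((P ∧ ~S) ∨ ((P ∧ S) ⊗ Q)))) ∨ P = max(0.462, 0.894) = 0.894
~((R ∨ ~(P ∧ ((P ∧ ~S) ∨ ((P ∧ S) ⊗ Q)))) ∨ P) = 1 − 0.894 = 0.106

0.106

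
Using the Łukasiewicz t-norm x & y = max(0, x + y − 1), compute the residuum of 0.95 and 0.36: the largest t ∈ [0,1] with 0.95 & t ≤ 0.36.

The residuum of the Łukasiewicz t-norm gives the supremum: min(1, 1 − 0.95 + 0.36).
1 − 0.95 + 0.36 = 0.41, so t = min(1, 0.41) = 0.41.
Check: 0.95 & 0.41 = max(0, 0.36) = 0.36 ≤ 0.36.

0.41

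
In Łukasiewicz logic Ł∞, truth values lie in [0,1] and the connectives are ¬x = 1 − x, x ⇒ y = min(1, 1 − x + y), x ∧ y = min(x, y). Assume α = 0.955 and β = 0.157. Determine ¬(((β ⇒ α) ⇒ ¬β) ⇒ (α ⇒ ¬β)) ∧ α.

β ⇒ α = min(1, 1 − 0.157 + 0.955) = min(1, 1.798) = 1.000
¬β = 1 − 0.157 = 0.843
(β ⇒ α) ⇒ ¬β = min(1, 1 − 1.000 + 0.843) = min(1, 0.843) = 0.843
α ⇒ ¬β = min(1, 1 − 0.955 + 0.843) = min(1, 0.888) = 0.888
((β ⇒ α) ⇒ ¬β) ⇒ (α ⇒ ¬β) = min(1, 1 − 0.843 + 0.888) = min(1, 1.045) = 1.000
¬(((β ⇒ α) ⇒ ¬β) ⇒ (α ⇒ ¬β)) = 1 − 1.000 = 0.000
¬(((β ⇒ α) ⇒ ¬β) ⇒ (α ⇒ ¬β)) ∧ α = min(0.000, 0.955) = 0.000

0.000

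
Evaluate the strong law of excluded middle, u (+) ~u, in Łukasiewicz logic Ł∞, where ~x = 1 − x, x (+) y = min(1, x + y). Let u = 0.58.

1.00

~u = 1 − 0.58 = 0.42
u (+) ~u = min(1, 0.58 + 0.42) = min(1, 1.00) = 1.00
(As expected: always 1 in Ł∞ since a ⊕ (1−a) = 1.)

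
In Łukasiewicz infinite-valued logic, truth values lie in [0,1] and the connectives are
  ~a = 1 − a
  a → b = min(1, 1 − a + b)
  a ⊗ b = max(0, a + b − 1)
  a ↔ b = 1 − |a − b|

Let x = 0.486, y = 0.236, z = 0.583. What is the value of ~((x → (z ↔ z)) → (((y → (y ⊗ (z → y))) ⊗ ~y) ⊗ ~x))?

z ↔ z = 1 − |0.583 − 0.583| = 1 − 0.000 = 1.000
x → (z ↔ z) = min(1, 1 − 0.486 + 1.000) = min(1, 1.514) = 1.000
z → y = min(1, 1 − 0.583 + 0.236) = min(1, 0.653) = 0.653
y ⊗ (z → y) = max(0, 0.236 + 0.653 − 1) = max(0, -0.111) = 0.000
y → (y ⊗ (z → y)) = min(1, 1 − 0.236 + 0.000) = min(1, 0.764) = 0.764
~y = 1 − 0.236 = 0.764
(y → (y ⊗ (z → y))) ⊗ ~y = max(0, 0.764 + 0.764 − 1) = max(0, 0.528) = 0.528
~x = 1 − 0.486 = 0.514
((y → (y ⊗ (z → y))) ⊗ ~y) ⊗ ~x = max(0, 0.528 + 0.514 − 1) = max(0, 0.042) = 0.042
(x → (z ↔ z)) → (((y → (y ⊗ (z → y))) ⊗ ~y) ⊗ ~x) = min(1, 1 − 1.000 + 0.042) = min(1, 0.042) = 0.042
~((x → (z ↔ z)) → (((y → (y ⊗ (z → y))) ⊗ ~y) ⊗ ~x)) = 1 − 0.042 = 0.958

0.958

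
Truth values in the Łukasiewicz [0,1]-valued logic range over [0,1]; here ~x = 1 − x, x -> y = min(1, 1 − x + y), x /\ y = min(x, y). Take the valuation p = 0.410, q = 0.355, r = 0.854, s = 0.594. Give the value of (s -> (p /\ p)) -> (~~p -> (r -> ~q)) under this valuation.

1.000

p /\ p = min(0.410, 0.410) = 0.410
s -> (p /\ p) = min(1, 1 − 0.594 + 0.410) = min(1, 0.816) = 0.816
~p = 1 − 0.410 = 0.590
~~p = 1 − 0.590 = 0.410
~q = 1 − 0.355 = 0.645
r -> ~q = min(1, 1 − 0.854 + 0.645) = min(1, 0.791) = 0.791
~~p -> (r -> ~q) = min(1, 1 − 0.410 + 0.791) = min(1, 1.381) = 1.000
(s -> (p /\ p)) -> (~~p -> (r -> ~q)) = min(1, 1 − 0.816 + 1.000) = min(1, 1.184) = 1.000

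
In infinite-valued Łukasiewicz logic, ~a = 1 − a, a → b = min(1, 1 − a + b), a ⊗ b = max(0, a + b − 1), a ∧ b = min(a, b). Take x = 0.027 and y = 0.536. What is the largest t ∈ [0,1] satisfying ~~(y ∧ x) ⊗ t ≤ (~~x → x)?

y ∧ x = min(0.536, 0.027) = 0.027
~(y ∧ x) = 1 − 0.027 = 0.973
~~(y ∧ x) = 1 − 0.973 = 0.027
So the left factor is ~~(y ∧ x) = 0.027.
~x = 1 − 0.027 = 0.973
~~x = 1 − 0.973 = 0.027
~~x → x = min(1, 1 − 0.027 + 0.027) = min(1, 1.000) = 1.000
So the right-hand bound is ~~x → x = 1.000.
The residuum of the Łukasiewicz t-norm gives the supremum: min(1, 1 − 0.027 + 1.000).
1 − 0.027 + 1.000 = 1.973, so t = min(1, 1.973) = 1.000.
Check: 0.027 ⊗ 1.000 = max(0, 0.027) = 0.027 ≤ 1.000.

1.000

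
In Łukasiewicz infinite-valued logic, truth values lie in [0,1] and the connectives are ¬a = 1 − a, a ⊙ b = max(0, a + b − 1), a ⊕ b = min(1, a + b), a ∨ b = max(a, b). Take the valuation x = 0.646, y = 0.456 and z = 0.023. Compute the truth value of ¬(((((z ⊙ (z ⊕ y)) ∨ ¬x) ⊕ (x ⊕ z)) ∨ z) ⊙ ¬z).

z ⊕ y = min(1, 0.023 + 0.456) = min(1, 0.479) = 0.479
z ⊙ (z ⊕ y) = max(0, 0.023 + 0.479 − 1) = max(0, -0.498) = 0.000
¬x = 1 − 0.646 = 0.354
(z ⊙ (z ⊕ y)) ∨ ¬x = max(0.000, 0.354) = 0.354
x ⊕ z = min(1, 0.646 + 0.023) = min(1, 0.669) = 0.669
((z ⊙ (z ⊕ y)) ∨ ¬x) ⊕ (x ⊕ z) = min(1, 0.354 + 0.669) = min(1, 1.023) = 1.000
(((z ⊙ (z ⊕ y)) ∨ ¬x) ⊕ (x ⊕ z)) ∨ z = max(1.000, 0.023) = 1.000
¬z = 1 − 0.023 = 0.977
((((z ⊙ (z ⊕ y)) ∨ ¬x) ⊕ (x ⊕ z)) ∨ z) ⊙ ¬z = max(0, 1.000 + 0.977 − 1) = max(0, 0.977) = 0.977
¬(((((z ⊙ (z ⊕ y)) ∨ ¬x) ⊕ (x ⊕ z)) ∨ z) ⊙ ¬z) = 1 − 0.977 = 0.023

0.023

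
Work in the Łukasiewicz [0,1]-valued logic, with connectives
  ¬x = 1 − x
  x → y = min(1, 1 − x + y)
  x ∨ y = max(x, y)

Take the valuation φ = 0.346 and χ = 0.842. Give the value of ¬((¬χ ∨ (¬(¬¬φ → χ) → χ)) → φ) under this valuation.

¬χ = 1 − 0.842 = 0.158
¬φ = 1 − 0.346 = 0.654
¬¬φ = 1 − 0.654 = 0.346
¬¬φ → χ = min(1, 1 − 0.346 + 0.842) = min(1, 1.496) = 1.000
¬(¬¬φ → χ) = 1 − 1.000 = 0.000
¬(¬¬φ → χ) → χ = min(1, 1 − 0.000 + 0.842) = min(1, 1.842) = 1.000
¬χ ∨ (¬(¬¬φ → χ) → χ) = max(0.158, 1.000) = 1.000
(¬χ ∨ (¬(¬¬φ → χ) → χ)) → φ = min(1, 1 − 1.000 + 0.346) = min(1, 0.346) = 0.346
¬((¬χ ∨ (¬(¬¬φ → χ) → χ)) → φ) = 1 − 0.346 = 0.654

0.654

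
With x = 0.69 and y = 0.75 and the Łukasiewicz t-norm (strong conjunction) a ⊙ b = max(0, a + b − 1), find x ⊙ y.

x ⊙ y = max(0, 0.69 + 0.75 − 1) = max(0, 0.44) = 0.44
For comparison, the Gödel (minimum) t-norm min(a, b) would give 0.69.

0.44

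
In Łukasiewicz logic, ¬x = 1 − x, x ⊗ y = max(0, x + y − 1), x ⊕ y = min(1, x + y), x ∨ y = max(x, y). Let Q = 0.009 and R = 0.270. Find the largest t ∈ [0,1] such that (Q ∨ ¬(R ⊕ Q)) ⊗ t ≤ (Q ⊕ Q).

0.297

R ⊕ Q = min(1, 0.270 + 0.009) = min(1, 0.279) = 0.279
¬(R ⊕ Q) = 1 − 0.279 = 0.721
Q ∨ ¬(R ⊕ Q) = max(0.009, 0.721) = 0.721
So the left factor is Q ∨ ¬(R ⊕ Q) = 0.721.
Q ⊕ Q = min(1, 0.009 + 0.009) = min(1, 0.018) = 0.018
So the right-hand bound is Q ⊕ Q = 0.018.
The residuum of the Łukasiewicz t-norm gives the supremum: min(1, 1 − 0.721 + 0.018).
1 − 0.721 + 0.018 = 0.297, so t = min(1, 0.297) = 0.297.
Check: 0.721 ⊗ 0.297 = max(0, 0.018) = 0.018 ≤ 0.018.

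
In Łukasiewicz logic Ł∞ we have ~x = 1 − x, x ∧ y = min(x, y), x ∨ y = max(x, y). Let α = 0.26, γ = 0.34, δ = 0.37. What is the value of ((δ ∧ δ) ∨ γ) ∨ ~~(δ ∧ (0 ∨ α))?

δ ∧ δ = min(0.37, 0.37) = 0.37
(δ ∧ δ) ∨ γ = max(0.37, 0.34) = 0.37
0 ∨ α = max(0.00, 0.26) = 0.26
δ ∧ (0 ∨ α) = min(0.37, 0.26) = 0.26
~(δ ∧ (0 ∨ α)) = 1 − 0.26 = 0.74
~~(δ ∧ (0 ∨ α)) = 1 − 0.74 = 0.26
((δ ∧ δ) ∨ γ) ∨ ~~(δ ∧ (0 ∨ α)) = max(0.37, 0.26) = 0.37

0.37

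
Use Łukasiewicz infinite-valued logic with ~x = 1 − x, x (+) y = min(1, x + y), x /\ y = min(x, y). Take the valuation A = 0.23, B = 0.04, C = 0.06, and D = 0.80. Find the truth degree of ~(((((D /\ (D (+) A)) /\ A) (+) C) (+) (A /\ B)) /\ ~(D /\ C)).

0.67

D (+) A = min(1, 0.80 + 0.23) = min(1, 1.03) = 1.00
D /\ (D (+) A) = min(0.80, 1.00) = 0.80
(D /\ (D (+) A)) /\ A = min(0.80, 0.23) = 0.23
((D /\ (D (+) A)) /\ A) (+) C = min(1, 0.23 + 0.06) = min(1, 0.29) = 0.29
A /\ B = min(0.23, 0.04) = 0.04
(((D /\ (D (+) A)) /\ A) (+) C) (+) (A /\ B) = min(1, 0.29 + 0.04) = min(1, 0.33) = 0.33
D /\ C = min(0.80, 0.06) = 0.06
~(D /\ C) = 1 − 0.06 = 0.94
((((D /\ (D (+) A)) /\ A) (+) C) (+) (A /\ B)) /\ ~(D /\ C) = min(0.33, 0.94) = 0.33
~(((((D /\ (D (+) A)) /\ A) (+) C) (+) (A /\ B)) /\ ~(D /\ C)) = 1 − 0.33 = 0.67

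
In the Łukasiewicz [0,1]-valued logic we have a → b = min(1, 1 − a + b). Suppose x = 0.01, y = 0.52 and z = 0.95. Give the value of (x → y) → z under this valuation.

0.95

x → y = min(1, 1 − 0.01 + 0.52) = min(1, 1.51) = 1.00
(x → y) → z = min(1, 1 − 1.00 + 0.95) = min(1, 0.95) = 0.95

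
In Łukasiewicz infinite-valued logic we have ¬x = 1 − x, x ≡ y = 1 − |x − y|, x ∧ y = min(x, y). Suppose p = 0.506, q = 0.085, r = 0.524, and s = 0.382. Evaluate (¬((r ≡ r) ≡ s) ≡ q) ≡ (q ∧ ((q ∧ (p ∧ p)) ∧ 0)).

r ≡ r = 1 − |0.524 − 0.524| = 1 − 0.000 = 1.000
(r ≡ r) ≡ s = 1 − |1.000 − 0.382| = 1 − 0.618 = 0.382
¬((r ≡ r) ≡ s) = 1 − 0.382 = 0.618
¬((r ≡ r) ≡ s) ≡ q = 1 − |0.618 − 0.085| = 1 − 0.533 = 0.467
p ∧ p = min(0.506, 0.506) = 0.506
q ∧ (p ∧ p) = min(0.085, 0.506) = 0.085
(q ∧ (p ∧ p)) ∧ 0 = min(0.085, 0.000) = 0.000
q ∧ ((q ∧ (p ∧ p)) ∧ 0) = min(0.085, 0.000) = 0.000
(¬((r ≡ r) ≡ s) ≡ q) ≡ (q ∧ ((q ∧ (p ∧ p)) ∧ 0)) = 1 − |0.467 − 0.000| = 1 − 0.467 = 0.533

0.533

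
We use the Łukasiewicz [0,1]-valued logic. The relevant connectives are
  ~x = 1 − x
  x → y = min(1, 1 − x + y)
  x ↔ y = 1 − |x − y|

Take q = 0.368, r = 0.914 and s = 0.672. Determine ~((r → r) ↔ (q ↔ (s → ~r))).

0.046

r → r = min(1, 1 − 0.914 + 0.914) = min(1, 1.000) = 1.000
~r = 1 − 0.914 = 0.086
s → ~r = min(1, 1 − 0.672 + 0.086) = min(1, 0.414) = 0.414
q ↔ (s → ~r) = 1 − |0.368 − 0.414| = 1 − 0.046 = 0.954
(r → r) ↔ (q ↔ (s → ~r)) = 1 − |1.000 − 0.954| = 1 − 0.046 = 0.954
~((r → r) ↔ (q ↔ (s → ~r))) = 1 − 0.954 = 0.046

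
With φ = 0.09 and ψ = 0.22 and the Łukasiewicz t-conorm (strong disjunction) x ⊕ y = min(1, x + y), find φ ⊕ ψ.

0.31

φ ⊕ ψ = min(1, 0.09 + 0.22) = min(1, 0.31) = 0.31
For comparison, the Gödel t-conorm max(x, y) would give 0.22.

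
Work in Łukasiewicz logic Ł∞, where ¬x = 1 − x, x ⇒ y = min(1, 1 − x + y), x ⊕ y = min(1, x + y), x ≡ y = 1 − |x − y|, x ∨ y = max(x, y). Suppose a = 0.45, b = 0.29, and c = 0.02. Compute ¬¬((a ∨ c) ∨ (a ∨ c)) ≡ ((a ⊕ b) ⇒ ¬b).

a ∨ c = max(0.45, 0.02) = 0.45
(a ∨ c) ∨ (a ∨ c) = max(0.45, 0.45) = 0.45
¬((a ∨ c) ∨ (a ∨ c)) = 1 − 0.45 = 0.55
¬¬((a ∨ c) ∨ (a ∨ c)) = 1 − 0.55 = 0.45
a ⊕ b = min(1, 0.45 + 0.29) = min(1, 0.74) = 0.74
¬b = 1 − 0.29 = 0.71
(a ⊕ b) ⇒ ¬b = min(1, 1 − 0.74 + 0.71) = min(1, 0.97) = 0.97
¬¬((a ∨ c) ∨ (a ∨ c)) ≡ ((a ⊕ b) ⇒ ¬b) = 1 − |0.45 − 0.97| = 1 − 0.52 = 0.48

0.48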